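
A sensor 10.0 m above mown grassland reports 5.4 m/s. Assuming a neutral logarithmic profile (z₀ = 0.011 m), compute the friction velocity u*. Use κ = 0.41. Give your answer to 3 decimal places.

Log law: V(z) = (u*/κ) · ln(z/z₀) ⇒ u* = κ · V / ln(z/z₀)
u* = 0.41 × 5.4 / ln(10.0/0.011) = 0.41 × 5.4 / 6.8124
   = 2.2140 / 6.8124 = 0.3250 m/s

u* ≈ 0.325 m/s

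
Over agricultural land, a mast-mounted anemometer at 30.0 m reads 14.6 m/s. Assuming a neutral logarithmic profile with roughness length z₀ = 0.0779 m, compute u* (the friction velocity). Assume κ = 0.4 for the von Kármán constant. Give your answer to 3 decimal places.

u* ≈ 0.981 m/s

Log law: V(z) = (u*/κ) · ln(z/z₀) ⇒ u* = κ · V / ln(z/z₀)
u* = 0.4 × 14.6 / ln(30.0/0.0779) = 0.4 × 14.6 / 5.9535
   = 5.8400 / 5.9535 = 0.9809 m/s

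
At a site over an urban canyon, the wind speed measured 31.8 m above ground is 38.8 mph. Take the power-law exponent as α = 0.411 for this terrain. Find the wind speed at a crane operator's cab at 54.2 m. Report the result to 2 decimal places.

48.31 mph

Power-law profile: V₂ = V₁ · (z₂/z₁)^α
V₂ = 38.8 × (54.2/31.8)^0.411 = 38.8 × (1.7044)^0.411
    = 38.8 × 1.2450 = 48.3068 mph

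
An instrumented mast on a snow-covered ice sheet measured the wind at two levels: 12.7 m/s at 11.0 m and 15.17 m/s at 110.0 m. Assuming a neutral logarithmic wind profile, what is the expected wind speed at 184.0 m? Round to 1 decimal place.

15.7 m/s

Log law: V ∝ ln(z/z₀). From the pair, with r = V₁/V₂ = 0.83718,
ln z₀ = (ln z₁ − r·ln z₂)/(1 − r) = (2.3979 − 0.83718×4.7005)/0.16282 = -9.4413 → z₀ = 0.00007938 m
V₃ = V₁ · ln(z₃/z₀)/ln(z₁/z₀) = 12.7 × 14.6562/11.8392 = 15.7219 m/s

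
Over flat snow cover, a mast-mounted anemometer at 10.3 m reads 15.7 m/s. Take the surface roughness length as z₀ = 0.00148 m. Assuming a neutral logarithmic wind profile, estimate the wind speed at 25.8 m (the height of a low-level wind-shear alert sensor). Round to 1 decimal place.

17.3 m/s

Log law: V(z) ∝ ln(z/z₀), so V₂/V₁ = ln(z₂/z₀) / ln(z₁/z₀).
ln(25.8/0.00148) = 9.7661, ln(10.3/0.00148) = 8.8479
V₂ = 15.7 × 9.7661/8.8479 = 15.7 × 1.1038 = 17.3293 m/s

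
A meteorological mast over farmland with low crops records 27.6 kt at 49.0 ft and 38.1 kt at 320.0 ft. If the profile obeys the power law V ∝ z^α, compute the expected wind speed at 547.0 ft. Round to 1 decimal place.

41.8 kt

First find α: α = ln(V₂/V₁)/ln(z₂/z₁) = ln(38.1/27.6)/ln(320.0/49.0) = 0.32240/1.87650 = 0.1718
Extrapolate from 320.0 ft to 547.0 ft: V₃ = 38.1 × (547.0/320.0)^0.1718 = 38.1 × 1.0965 = 41.7761 kt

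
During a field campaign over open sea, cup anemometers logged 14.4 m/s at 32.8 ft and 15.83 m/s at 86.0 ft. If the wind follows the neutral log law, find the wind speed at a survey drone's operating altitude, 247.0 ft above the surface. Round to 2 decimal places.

17.40 m/s

Log law: V ∝ ln(z/z₀). From the pair, with r = V₁/V₂ = 0.90967,
ln z₀ = (ln z₁ − r·ln z₂)/(1 − r) = (3.4904 − 0.90967×4.4543)/0.09033 = -6.2162 → z₀ = 0.001997 ft
V₃ = V₁ · ln(z₃/z₀)/ln(z₁/z₀) = 14.4 × 11.7256/9.7066 = 17.3952 m/s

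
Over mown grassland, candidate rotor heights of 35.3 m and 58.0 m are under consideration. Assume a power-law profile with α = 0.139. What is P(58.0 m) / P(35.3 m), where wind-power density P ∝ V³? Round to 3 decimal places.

Speed ratio: V_B/V_A = (z_B/z_A)^α = (58.0/35.3)^0.139 = (1.6431)^0.139 = 1.07146
Power-density ratio: P_B/P_A = (V_B/V_A)³ = (1.07146)³ = 1.23006

1.230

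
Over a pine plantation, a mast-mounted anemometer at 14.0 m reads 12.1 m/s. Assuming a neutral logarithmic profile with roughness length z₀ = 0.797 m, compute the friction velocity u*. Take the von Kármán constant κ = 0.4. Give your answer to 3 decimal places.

Log law: V(z) = (u*/κ) · ln(z/z₀) ⇒ u* = κ · V / ln(z/z₀)
u* = 0.4 × 12.1 / ln(14.0/0.797) = 0.4 × 12.1 / 2.8660
   = 4.8400 / 2.8660 = 1.6888 m/s

u* ≈ 1.689 m/s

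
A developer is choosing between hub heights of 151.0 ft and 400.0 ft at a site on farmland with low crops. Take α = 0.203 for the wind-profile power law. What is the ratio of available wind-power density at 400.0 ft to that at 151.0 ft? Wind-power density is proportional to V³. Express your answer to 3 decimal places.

1.810

Speed ratio: V_B/V_A = (z_B/z_A)^α = (400.0/151.0)^0.203 = (2.6490)^0.203 = 1.21867
Power-density ratio: P_B/P_A = (V_B/V_A)³ = (1.21867)³ = 1.80991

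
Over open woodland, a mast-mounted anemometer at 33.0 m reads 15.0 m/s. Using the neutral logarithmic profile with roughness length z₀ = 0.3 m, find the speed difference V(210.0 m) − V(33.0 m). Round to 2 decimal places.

Log law: V₂ = V₁ · ln(z₂/z₀)/ln(z₁/z₀) = 15.0 × 6.5511/4.7005 = 20.9056 m/s
ΔV = 20.9056 − 15.0 = 5.9056 m/s

5.91 m/s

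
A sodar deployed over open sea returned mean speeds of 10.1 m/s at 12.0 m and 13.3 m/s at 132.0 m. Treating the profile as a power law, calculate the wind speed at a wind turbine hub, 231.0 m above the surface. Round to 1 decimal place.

14.2 m/s

First find α: α = ln(V₂/V₁)/ln(z₂/z₁) = ln(13.3/10.1)/ln(132.0/12.0) = 0.27523/2.39790 = 0.1148
Extrapolate from 132.0 m to 231.0 m: V₃ = 13.3 × (231.0/132.0)^0.1148 = 13.3 × 1.0663 = 14.1823 m/s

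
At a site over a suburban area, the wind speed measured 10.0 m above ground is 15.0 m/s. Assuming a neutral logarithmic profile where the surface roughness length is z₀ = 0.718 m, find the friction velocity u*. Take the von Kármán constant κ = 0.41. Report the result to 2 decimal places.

Log law: V(z) = (u*/κ) · ln(z/z₀) ⇒ u* = κ · V / ln(z/z₀)
u* = 0.41 × 15.0 / ln(10.0/0.718) = 0.41 × 15.0 / 2.6339
   = 6.1500 / 2.6339 = 2.3350 m/s

u* ≈ 2.33 m/s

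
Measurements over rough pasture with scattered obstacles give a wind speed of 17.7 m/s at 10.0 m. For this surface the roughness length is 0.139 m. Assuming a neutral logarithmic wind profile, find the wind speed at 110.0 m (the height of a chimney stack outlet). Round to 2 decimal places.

27.63 m/s

Log law: V(z) ∝ ln(z/z₀), so V₂/V₁ = ln(z₂/z₀) / ln(z₁/z₀).
ln(110.0/0.139) = 6.6738, ln(10.0/0.139) = 4.2759
V₂ = 17.7 × 6.6738/4.2759 = 17.7 × 1.5608 = 27.6261 m/s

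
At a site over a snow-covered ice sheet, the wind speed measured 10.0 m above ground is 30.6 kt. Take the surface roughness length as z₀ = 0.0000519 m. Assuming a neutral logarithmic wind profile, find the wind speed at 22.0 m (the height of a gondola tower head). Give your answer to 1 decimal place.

Log law: V(z) ∝ ln(z/z₀), so V₂/V₁ = ln(z₂/z₀) / ln(z₁/z₀).
ln(22.0/0.0000519) = 12.9572, ln(10.0/0.0000519) = 12.1688
V₂ = 30.6 × 12.9572/12.1688 = 30.6 × 1.0648 = 32.5827 kt

32.6 kt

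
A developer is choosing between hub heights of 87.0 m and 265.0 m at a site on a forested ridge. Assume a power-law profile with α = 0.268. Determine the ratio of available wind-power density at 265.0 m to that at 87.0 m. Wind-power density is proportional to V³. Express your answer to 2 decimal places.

Speed ratio: V_B/V_A = (z_B/z_A)^α = (265.0/87.0)^0.268 = (3.0460)^0.268 = 1.34784
Power-density ratio: P_B/P_A = (V_B/V_A)³ = (1.34784)³ = 2.44859

2.45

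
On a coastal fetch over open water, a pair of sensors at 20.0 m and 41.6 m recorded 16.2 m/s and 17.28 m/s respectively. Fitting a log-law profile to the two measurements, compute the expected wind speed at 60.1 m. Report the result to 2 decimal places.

17.82 m/s

Log law: V ∝ ln(z/z₀). From the pair, with r = V₁/V₂ = 0.93750,
ln z₀ = (ln z₁ − r·ln z₂)/(1 − r) = (2.9957 − 0.93750×3.7281)/0.06250 = -7.9898 → z₀ = 0.0003389 m
V₃ = V₁ · ln(z₃/z₀)/ln(z₁/z₀) = 16.2 × 12.0858/10.9855 = 17.8225 m/s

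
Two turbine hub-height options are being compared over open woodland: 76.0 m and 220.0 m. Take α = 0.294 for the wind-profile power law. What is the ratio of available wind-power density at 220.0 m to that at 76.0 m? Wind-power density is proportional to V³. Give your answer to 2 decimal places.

Speed ratio: V_B/V_A = (z_B/z_A)^α = (220.0/76.0)^0.294 = (2.8947)^0.294 = 1.36683
Power-density ratio: P_B/P_A = (V_B/V_A)³ = (1.36683)³ = 2.55352

2.55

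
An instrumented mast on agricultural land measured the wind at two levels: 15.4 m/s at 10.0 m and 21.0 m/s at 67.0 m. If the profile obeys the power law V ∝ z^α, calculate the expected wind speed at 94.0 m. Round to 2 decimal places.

First find α: α = ln(V₂/V₁)/ln(z₂/z₁) = ln(21.0/15.4)/ln(67.0/10.0) = 0.31015/1.90211 = 0.1631
Extrapolate from 67.0 m to 94.0 m: V₃ = 21.0 × (94.0/67.0)^0.1631 = 21.0 × 1.0568 = 22.1921 m/s

22.19 m/s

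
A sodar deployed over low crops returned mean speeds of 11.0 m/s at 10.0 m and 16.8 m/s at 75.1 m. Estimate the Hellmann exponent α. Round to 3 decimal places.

α ≈ 0.210

Power law: V₂/V₁ = (z₂/z₁)^α ⇒ α = ln(V₂/V₁) / ln(z₂/z₁)
α = ln(16.8/11.0) / ln(75.1/10.0) = ln(1.5273) / ln(7.5100)
  = 0.42348 / 2.01624 = 0.21004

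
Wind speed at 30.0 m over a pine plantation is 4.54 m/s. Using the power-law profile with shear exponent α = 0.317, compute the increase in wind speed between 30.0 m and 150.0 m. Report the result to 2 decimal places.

3.02 m/s

Power law: V₂ = V₁ · (z₂/z₁)^α = 4.54 × (5.0000)^0.317 = 7.5619 m/s
ΔV = 7.5619 − 4.54 = 3.0219 m/s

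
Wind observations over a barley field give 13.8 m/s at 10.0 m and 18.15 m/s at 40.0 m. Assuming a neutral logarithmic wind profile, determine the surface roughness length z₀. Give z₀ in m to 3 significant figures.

z₀ ≈ 0.123 m

Log law: V(z) ∝ ln(z/z₀). With r = V₁/V₂ = 13.8/18.15 = 0.76033,
r · ln(z₂/z₀) = ln(z₁/z₀) ⇒ ln z₀ = (ln z₁ − r·ln z₂)/(1 − r)
ln z₀ = (2.30259 − 0.76033×3.68888) / 0.23967 = -2.0953
z₀ = exp(-2.0953) = 0.1230 m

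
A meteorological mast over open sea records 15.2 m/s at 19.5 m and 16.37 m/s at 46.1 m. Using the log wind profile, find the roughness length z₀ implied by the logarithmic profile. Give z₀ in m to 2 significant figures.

Log law: V(z) ∝ ln(z/z₀). With r = V₁/V₂ = 15.2/16.37 = 0.92853,
r · ln(z₂/z₀) = ln(z₁/z₀) ⇒ ln z₀ = (ln z₁ − r·ln z₂)/(1 − r)
ln z₀ = (2.97041 − 0.92853×3.83081) / 0.07147 = -8.2074
z₀ = exp(-8.2074) = 0.0002726 m

z₀ ≈ 0.00027 m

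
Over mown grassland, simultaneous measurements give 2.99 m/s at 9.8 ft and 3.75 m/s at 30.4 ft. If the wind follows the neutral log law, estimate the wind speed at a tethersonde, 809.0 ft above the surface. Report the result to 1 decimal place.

6.0 m/s

Log law: V ∝ ln(z/z₀). From the pair, with r = V₁/V₂ = 0.79733,
ln z₀ = (ln z₁ − r·ln z₂)/(1 − r) = (2.2824 − 0.79733×3.4144)/0.20267 = -2.1714 → z₀ = 0.1140 ft
V₃ = V₁ · ln(z₃/z₀)/ln(z₁/z₀) = 2.99 × 8.8672/4.4538 = 5.9529 m/s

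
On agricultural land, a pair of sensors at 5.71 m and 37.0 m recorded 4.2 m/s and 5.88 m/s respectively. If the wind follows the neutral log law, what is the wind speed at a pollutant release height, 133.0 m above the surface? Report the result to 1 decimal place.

7.0 m/s

Log law: V ∝ ln(z/z₀). From the pair, with r = V₁/V₂ = 0.71429,
ln z₀ = (ln z₁ − r·ln z₂)/(1 − r) = (1.7422 − 0.71429×3.6109)/0.28571 = -2.9295 → z₀ = 0.05342 m
V₃ = V₁ · ln(z₃/z₀)/ln(z₁/z₀) = 4.2 × 7.8199/4.6717 = 7.0302 m/s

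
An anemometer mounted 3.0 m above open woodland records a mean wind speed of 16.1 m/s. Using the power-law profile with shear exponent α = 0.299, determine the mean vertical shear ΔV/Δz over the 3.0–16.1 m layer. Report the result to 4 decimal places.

0.8021 m/s/m

Power law: V₂ = V₁ · (z₂/z₁)^α = 16.1 × (5.3667)^0.299 = 26.6077 m/s
ΔV/Δz = (26.6077 − 16.1)/(16.1 − 3.0) = 10.5077/13.1000 = 0.80212 m/s/m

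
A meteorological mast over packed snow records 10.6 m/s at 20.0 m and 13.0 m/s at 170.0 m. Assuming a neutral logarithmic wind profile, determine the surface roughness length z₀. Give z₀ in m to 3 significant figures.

z₀ ≈ 0.00157 m

Log law: V(z) ∝ ln(z/z₀). With r = V₁/V₂ = 10.6/13.0 = 0.81538,
r · ln(z₂/z₀) = ln(z₁/z₀) ⇒ ln z₀ = (ln z₁ − r·ln z₂)/(1 − r)
ln z₀ = (2.99573 − 0.81538×5.13580) / 0.18462 = -6.4562
z₀ = exp(-6.4562) = 0.001571 m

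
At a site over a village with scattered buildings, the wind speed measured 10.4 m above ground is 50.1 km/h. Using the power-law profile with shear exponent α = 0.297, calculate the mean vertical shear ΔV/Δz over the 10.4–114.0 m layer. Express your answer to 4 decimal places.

0.5011 km/h/m

Power law: V₂ = V₁ · (z₂/z₁)^α = 50.1 × (10.9615)^0.297 = 102.0186 km/h
ΔV/Δz = (102.0186 − 50.1)/(114.0 − 10.4) = 51.9186/103.6000 = 0.50115 km/h/m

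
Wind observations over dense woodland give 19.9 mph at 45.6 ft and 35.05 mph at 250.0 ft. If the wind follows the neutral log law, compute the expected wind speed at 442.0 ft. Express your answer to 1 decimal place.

Log law: V ∝ ln(z/z₀). From the pair, with r = V₁/V₂ = 0.56776,
ln z₀ = (ln z₁ − r·ln z₂)/(1 − r) = (3.8199 − 0.56776×5.5215)/0.43224 = 1.5849 → z₀ = 4.879 ft
V₃ = V₁ · ln(z₃/z₀)/ln(z₁/z₀) = 19.9 × 4.5064/2.2350 = 40.1237 mph

40.1 mph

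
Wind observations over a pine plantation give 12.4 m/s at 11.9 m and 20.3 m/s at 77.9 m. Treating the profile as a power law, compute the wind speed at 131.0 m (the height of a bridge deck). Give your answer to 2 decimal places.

23.27 m/s

First find α: α = ln(V₂/V₁)/ln(z₂/z₁) = ln(20.3/12.4)/ln(77.9/11.9) = 0.49292/1.87889 = 0.2623
Extrapolate from 77.9 m to 131.0 m: V₃ = 20.3 × (131.0/77.9)^0.2623 = 20.3 × 1.1461 = 23.2658 m/s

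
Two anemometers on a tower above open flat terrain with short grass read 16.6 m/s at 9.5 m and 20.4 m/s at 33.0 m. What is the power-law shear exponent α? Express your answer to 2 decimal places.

Power law: V₂/V₁ = (z₂/z₁)^α ⇒ α = ln(V₂/V₁) / ln(z₂/z₁)
α = ln(20.4/16.6) / ln(33.0/9.5) = ln(1.2289) / ln(3.4737)
  = 0.20613 / 1.24522 = 0.16554

α ≈ 0.17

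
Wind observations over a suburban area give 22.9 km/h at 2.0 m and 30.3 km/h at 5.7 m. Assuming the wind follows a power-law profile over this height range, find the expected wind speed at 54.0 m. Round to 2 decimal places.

55.27 km/h

First find α: α = ln(V₂/V₁)/ln(z₂/z₁) = ln(30.3/22.9)/ln(5.7/2.0) = 0.28001/1.04732 = 0.2674
Extrapolate from 5.7 m to 54.0 m: V₃ = 30.3 × (54.0/5.7)^0.2674 = 30.3 × 1.8242 = 55.2744 km/h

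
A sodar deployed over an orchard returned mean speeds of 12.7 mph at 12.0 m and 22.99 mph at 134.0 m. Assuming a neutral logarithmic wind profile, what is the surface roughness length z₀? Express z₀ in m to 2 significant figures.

z₀ ≈ 0.61 m

Log law: V(z) ∝ ln(z/z₀). With r = V₁/V₂ = 12.7/22.99 = 0.55241,
r · ln(z₂/z₀) = ln(z₁/z₀) ⇒ ln z₀ = (ln z₁ − r·ln z₂)/(1 − r)
ln z₀ = (2.48491 − 0.55241×4.89784) / 0.44759 = -0.4932
z₀ = exp(-0.4932) = 0.6107 m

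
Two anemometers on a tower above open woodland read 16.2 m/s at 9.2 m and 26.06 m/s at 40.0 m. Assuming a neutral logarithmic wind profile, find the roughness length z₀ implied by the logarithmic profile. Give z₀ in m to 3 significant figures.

Log law: V(z) ∝ ln(z/z₀). With r = V₁/V₂ = 16.2/26.06 = 0.62164,
r · ln(z₂/z₀) = ln(z₁/z₀) ⇒ ln z₀ = (ln z₁ − r·ln z₂)/(1 − r)
ln z₀ = (2.21920 − 0.62164×3.68888) / 0.37836 = -0.1955
z₀ = exp(-0.1955) = 0.8224 m

z₀ ≈ 0.822 m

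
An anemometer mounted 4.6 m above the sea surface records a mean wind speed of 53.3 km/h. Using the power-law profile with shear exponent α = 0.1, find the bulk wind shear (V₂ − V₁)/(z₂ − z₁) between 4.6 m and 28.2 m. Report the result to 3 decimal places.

Power law: V₂ = V₁ · (z₂/z₁)^α = 53.3 × (6.1304)^0.1 = 63.8964 km/h
ΔV/Δz = (63.8964 − 53.3)/(28.2 − 4.6) = 10.5964/23.6000 = 0.44900 km/h/m

0.449 km/h/m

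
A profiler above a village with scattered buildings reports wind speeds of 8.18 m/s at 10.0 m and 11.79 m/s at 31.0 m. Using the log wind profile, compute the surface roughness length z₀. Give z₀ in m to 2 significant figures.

z₀ ≈ 0.77 m

Log law: V(z) ∝ ln(z/z₀). With r = V₁/V₂ = 8.18/11.79 = 0.69381,
r · ln(z₂/z₀) = ln(z₁/z₀) ⇒ ln z₀ = (ln z₁ − r·ln z₂)/(1 − r)
ln z₀ = (2.30259 − 0.69381×3.43399) / 0.30619 = -0.2611
z₀ = exp(-0.2611) = 0.7702 m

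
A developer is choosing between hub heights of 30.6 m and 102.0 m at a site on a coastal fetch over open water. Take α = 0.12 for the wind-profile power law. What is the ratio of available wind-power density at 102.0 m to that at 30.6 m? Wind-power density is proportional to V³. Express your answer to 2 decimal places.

Speed ratio: V_B/V_A = (z_B/z_A)^α = (102.0/30.6)^0.12 = (3.3333)^0.12 = 1.15543
Power-density ratio: P_B/P_A = (V_B/V_A)³ = (1.15543)³ = 1.54254

1.54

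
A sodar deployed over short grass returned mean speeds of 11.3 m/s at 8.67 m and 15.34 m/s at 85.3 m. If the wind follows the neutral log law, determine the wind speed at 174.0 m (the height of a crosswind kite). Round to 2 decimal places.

16.60 m/s

Log law: V ∝ ln(z/z₀). From the pair, with r = V₁/V₂ = 0.73664,
ln z₀ = (ln z₁ − r·ln z₂)/(1 − r) = (2.1599 − 0.73664×4.4462)/0.26336 = -4.2350 → z₀ = 0.01448 m
V₃ = V₁ · ln(z₃/z₀)/ln(z₁/z₀) = 11.3 × 9.3941/6.3949 = 16.5997 m/s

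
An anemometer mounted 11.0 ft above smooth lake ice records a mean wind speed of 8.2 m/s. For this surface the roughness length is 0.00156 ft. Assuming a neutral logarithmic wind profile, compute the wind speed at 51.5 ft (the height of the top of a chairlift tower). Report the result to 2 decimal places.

Log law: V(z) ∝ ln(z/z₀), so V₂/V₁ = ln(z₂/z₀) / ln(z₁/z₀).
ln(51.5/0.00156) = 10.4047, ln(11.0/0.00156) = 8.8610
V₂ = 8.2 × 10.4047/8.8610 = 8.2 × 1.1742 = 9.6285 m/s

9.63 m/s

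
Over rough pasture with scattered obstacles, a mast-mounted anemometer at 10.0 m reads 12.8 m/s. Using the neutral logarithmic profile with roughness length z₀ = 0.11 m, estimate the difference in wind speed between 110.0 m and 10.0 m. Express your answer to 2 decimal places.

Log law: V₂ = V₁ · ln(z₂/z₀)/ln(z₁/z₀) = 12.8 × 6.9078/4.5099 = 19.6058 m/s
ΔV = 19.6058 − 12.8 = 6.8058 m/s

6.81 m/s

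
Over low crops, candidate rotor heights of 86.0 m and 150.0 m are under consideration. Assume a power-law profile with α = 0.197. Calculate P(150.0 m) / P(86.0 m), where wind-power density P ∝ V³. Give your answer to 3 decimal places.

Speed ratio: V_B/V_A = (z_B/z_A)^α = (150.0/86.0)^0.197 = (1.7442)^0.197 = 1.11582
Power-density ratio: P_B/P_A = (V_B/V_A)³ = (1.11582)³ = 1.38925

1.389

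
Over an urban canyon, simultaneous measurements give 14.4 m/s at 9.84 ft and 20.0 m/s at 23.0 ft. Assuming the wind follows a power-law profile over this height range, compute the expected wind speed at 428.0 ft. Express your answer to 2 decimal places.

61.99 m/s

First find α: α = ln(V₂/V₁)/ln(z₂/z₁) = ln(20.0/14.4)/ln(23.0/9.84) = 0.32850/0.84904 = 0.3869
Extrapolate from 23.0 ft to 428.0 ft: V₃ = 20.0 × (428.0/23.0)^0.3869 = 20.0 × 3.0993 = 61.9869 m/s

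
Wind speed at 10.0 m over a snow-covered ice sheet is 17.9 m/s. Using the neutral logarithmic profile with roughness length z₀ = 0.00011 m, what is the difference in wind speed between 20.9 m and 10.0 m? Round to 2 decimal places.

Log law: V₂ = V₁ · ln(z₂/z₀)/ln(z₁/z₀) = 17.9 × 12.1548/11.4176 = 19.0557 m/s
ΔV = 19.0557 − 17.9 = 1.1557 m/s

1.16 m/s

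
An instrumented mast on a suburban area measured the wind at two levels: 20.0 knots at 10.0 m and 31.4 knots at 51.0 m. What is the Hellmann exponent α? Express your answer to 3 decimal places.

Power law: V₂/V₁ = (z₂/z₁)^α ⇒ α = ln(V₂/V₁) / ln(z₂/z₁)
α = ln(31.4/20.0) / ln(51.0/10.0) = ln(1.5700) / ln(5.1000)
  = 0.45108 / 1.62924 = 0.27686

α ≈ 0.277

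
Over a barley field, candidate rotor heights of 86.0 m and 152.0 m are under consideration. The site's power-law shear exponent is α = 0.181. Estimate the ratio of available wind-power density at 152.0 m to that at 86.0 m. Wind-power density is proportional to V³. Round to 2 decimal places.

Speed ratio: V_B/V_A = (z_B/z_A)^α = (152.0/86.0)^0.181 = (1.7674)^0.181 = 1.10859
Power-density ratio: P_B/P_A = (V_B/V_A)³ = (1.10859)³ = 1.36241

1.36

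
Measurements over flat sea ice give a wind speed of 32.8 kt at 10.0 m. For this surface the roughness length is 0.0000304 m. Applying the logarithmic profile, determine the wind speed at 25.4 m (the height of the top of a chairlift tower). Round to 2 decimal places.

35.21 kt

Log law: V(z) ∝ ln(z/z₀), so V₂/V₁ = ln(z₂/z₀) / ln(z₁/z₀).
ln(25.4/0.0000304) = 13.6358, ln(10.0/0.0000304) = 12.7037
V₂ = 32.8 × 13.6358/12.7037 = 32.8 × 1.0734 = 35.2068 kt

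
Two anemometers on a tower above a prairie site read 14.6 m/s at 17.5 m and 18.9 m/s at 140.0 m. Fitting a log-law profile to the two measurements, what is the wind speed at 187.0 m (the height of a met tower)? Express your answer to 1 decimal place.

19.5 m/s

Log law: V ∝ ln(z/z₀). From the pair, with r = V₁/V₂ = 0.77249,
ln z₀ = (ln z₁ − r·ln z₂)/(1 − r) = (2.8622 − 0.77249×4.9416)/0.22751 = -4.1982 → z₀ = 0.01502 m
V₃ = V₁ · ln(z₃/z₀)/ln(z₁/z₀) = 14.6 × 9.4293/7.0604 = 19.4986 m/s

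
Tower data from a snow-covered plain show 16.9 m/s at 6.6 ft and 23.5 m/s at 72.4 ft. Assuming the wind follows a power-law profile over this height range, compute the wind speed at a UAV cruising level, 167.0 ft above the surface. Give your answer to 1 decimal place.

26.4 m/s

First find α: α = ln(V₂/V₁)/ln(z₂/z₁) = ln(23.5/16.9)/ln(72.4/6.6) = 0.32969/2.39514 = 0.1376
Extrapolate from 72.4 ft to 167.0 ft: V₃ = 23.5 × (167.0/72.4)^0.1376 = 23.5 × 1.1219 = 26.3652 m/s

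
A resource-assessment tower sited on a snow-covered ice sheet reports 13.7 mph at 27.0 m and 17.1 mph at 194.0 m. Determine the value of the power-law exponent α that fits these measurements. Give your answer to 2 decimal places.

Power law: V₂/V₁ = (z₂/z₁)^α ⇒ α = ln(V₂/V₁) / ln(z₂/z₁)
α = ln(17.1/13.7) / ln(194.0/27.0) = ln(1.2482) / ln(7.1852)
  = 0.22168 / 1.97202 = 0.11241

α ≈ 0.11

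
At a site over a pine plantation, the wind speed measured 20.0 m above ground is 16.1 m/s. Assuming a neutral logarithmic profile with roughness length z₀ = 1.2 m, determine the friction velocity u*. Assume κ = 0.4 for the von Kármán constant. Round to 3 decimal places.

u* ≈ 2.289 m/s

Log law: V(z) = (u*/κ) · ln(z/z₀) ⇒ u* = κ · V / ln(z/z₀)
u* = 0.4 × 16.1 / ln(20.0/1.2) = 0.4 × 16.1 / 2.8134
   = 6.4400 / 2.8134 = 2.2890 m/s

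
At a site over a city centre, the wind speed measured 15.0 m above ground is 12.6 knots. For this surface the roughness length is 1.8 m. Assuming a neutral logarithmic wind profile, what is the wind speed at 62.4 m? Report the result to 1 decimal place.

21.1 knots

Log law: V(z) ∝ ln(z/z₀), so V₂/V₁ = ln(z₂/z₀) / ln(z₁/z₀).
ln(62.4/1.8) = 3.5458, ln(15.0/1.8) = 2.1203
V₂ = 12.6 × 3.5458/2.1203 = 12.6 × 1.6723 = 21.0713 knots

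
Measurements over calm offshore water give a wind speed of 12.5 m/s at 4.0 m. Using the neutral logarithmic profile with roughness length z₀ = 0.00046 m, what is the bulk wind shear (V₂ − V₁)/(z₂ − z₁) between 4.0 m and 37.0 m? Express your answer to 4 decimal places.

0.0929 m/s/m

Log law: V₂ = V₁ · ln(z₂/z₀)/ln(z₁/z₀) = 12.5 × 11.2952/9.0706 = 15.5657 m/s
ΔV/Δz = (15.5657 − 12.5)/(37.0 − 4.0) = 3.0657/33.0000 = 0.09290 m/s/m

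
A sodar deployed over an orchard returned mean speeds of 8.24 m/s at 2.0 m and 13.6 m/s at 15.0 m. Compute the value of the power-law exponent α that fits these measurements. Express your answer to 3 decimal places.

α ≈ 0.249

Power law: V₂/V₁ = (z₂/z₁)^α ⇒ α = ln(V₂/V₁) / ln(z₂/z₁)
α = ln(13.6/8.24) / ln(15.0/2.0) = ln(1.6505) / ln(7.5000)
  = 0.50107 / 2.01490 = 0.24868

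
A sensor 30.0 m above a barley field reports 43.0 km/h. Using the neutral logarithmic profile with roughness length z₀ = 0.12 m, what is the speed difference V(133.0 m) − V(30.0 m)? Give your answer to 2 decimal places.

11.60 km/h

Log law: V₂ = V₁ · ln(z₂/z₀)/ln(z₁/z₀) = 43.0 × 7.0106/5.5215 = 54.5972 km/h
ΔV = 54.5972 − 43.0 = 11.5972 km/h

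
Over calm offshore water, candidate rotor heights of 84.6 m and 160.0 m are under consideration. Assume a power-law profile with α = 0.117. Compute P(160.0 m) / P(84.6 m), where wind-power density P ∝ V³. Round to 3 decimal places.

Speed ratio: V_B/V_A = (z_B/z_A)^α = (160.0/84.6)^0.117 = (1.8913)^0.117 = 1.07741
Power-density ratio: P_B/P_A = (V_B/V_A)³ = (1.07741)³ = 1.25066

1.251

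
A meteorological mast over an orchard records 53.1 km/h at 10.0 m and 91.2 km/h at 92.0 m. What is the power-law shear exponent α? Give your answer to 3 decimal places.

α ≈ 0.244

Power law: V₂/V₁ = (z₂/z₁)^α ⇒ α = ln(V₂/V₁) / ln(z₂/z₁)
α = ln(91.2/53.1) / ln(92.0/10.0) = ln(1.7175) / ln(9.2000)
  = 0.54088 / 2.21920 = 0.24373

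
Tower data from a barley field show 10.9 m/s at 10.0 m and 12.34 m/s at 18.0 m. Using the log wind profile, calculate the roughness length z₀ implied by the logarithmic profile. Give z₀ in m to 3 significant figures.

Log law: V(z) ∝ ln(z/z₀). With r = V₁/V₂ = 10.9/12.34 = 0.88331,
r · ln(z₂/z₀) = ln(z₁/z₀) ⇒ ln z₀ = (ln z₁ − r·ln z₂)/(1 − r)
ln z₀ = (2.30259 − 0.88331×2.89037) / 0.11669 = -2.1466
z₀ = exp(-2.1466) = 0.1169 m

z₀ ≈ 0.117 m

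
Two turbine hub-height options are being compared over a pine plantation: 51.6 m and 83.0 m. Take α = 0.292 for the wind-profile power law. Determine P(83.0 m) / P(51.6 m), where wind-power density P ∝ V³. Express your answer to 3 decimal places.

Speed ratio: V_B/V_A = (z_B/z_A)^α = (83.0/51.6)^0.292 = (1.6085)^0.292 = 1.14889
Power-density ratio: P_B/P_A = (V_B/V_A)³ = (1.14889)³ = 1.51646

1.516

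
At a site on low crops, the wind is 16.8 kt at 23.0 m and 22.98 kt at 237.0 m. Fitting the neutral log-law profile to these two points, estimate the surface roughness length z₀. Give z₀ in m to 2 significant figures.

Log law: V(z) ∝ ln(z/z₀). With r = V₁/V₂ = 16.8/22.98 = 0.73107,
r · ln(z₂/z₀) = ln(z₁/z₀) ⇒ ln z₀ = (ln z₁ − r·ln z₂)/(1 − r)
ln z₀ = (3.13549 − 0.73107×5.46806) / 0.26893 = -3.2055
z₀ = exp(-3.2055) = 0.04054 m

z₀ ≈ 0.041 m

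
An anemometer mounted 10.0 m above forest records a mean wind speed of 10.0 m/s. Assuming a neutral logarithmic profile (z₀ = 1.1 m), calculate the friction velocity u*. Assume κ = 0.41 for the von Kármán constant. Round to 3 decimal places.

u* ≈ 1.857 m/s

Log law: V(z) = (u*/κ) · ln(z/z₀) ⇒ u* = κ · V / ln(z/z₀)
u* = 0.41 × 10.0 / ln(10.0/1.1) = 0.41 × 10.0 / 2.2073
   = 4.1000 / 2.2073 = 1.8575 m/s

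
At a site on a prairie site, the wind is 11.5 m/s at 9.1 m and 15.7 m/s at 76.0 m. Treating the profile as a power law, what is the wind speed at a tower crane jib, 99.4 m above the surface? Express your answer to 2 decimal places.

First find α: α = ln(V₂/V₁)/ln(z₂/z₁) = ln(15.7/11.5)/ln(76.0/9.1) = 0.31131/2.12246 = 0.1467
Extrapolate from 76.0 m to 99.4 m: V₃ = 15.7 × (99.4/76.0)^0.1467 = 15.7 × 1.0402 = 16.3304 m/s

16.33 m/s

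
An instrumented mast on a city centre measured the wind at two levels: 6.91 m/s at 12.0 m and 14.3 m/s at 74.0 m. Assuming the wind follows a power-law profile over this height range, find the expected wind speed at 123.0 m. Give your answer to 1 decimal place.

First find α: α = ln(V₂/V₁)/ln(z₂/z₁) = ln(14.3/6.91)/ln(74.0/12.0) = 0.72729/1.81916 = 0.3998
Extrapolate from 74.0 m to 123.0 m: V₃ = 14.3 × (123.0/74.0)^0.3998 = 14.3 × 1.2252 = 17.5210 m/s

17.5 m/s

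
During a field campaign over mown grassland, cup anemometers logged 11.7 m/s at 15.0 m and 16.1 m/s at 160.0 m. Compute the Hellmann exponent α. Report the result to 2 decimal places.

α ≈ 0.13

Power law: V₂/V₁ = (z₂/z₁)^α ⇒ α = ln(V₂/V₁) / ln(z₂/z₁)
α = ln(16.1/11.7) / ln(160.0/15.0) = ln(1.3761) / ln(10.6667)
  = 0.31923 / 2.36712 = 0.13486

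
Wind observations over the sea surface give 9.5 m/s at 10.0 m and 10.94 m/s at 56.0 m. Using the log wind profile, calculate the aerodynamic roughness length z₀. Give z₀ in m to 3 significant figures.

Log law: V(z) ∝ ln(z/z₀). With r = V₁/V₂ = 9.5/10.94 = 0.86837,
r · ln(z₂/z₀) = ln(z₁/z₀) ⇒ ln z₀ = (ln z₁ − r·ln z₂)/(1 − r)
ln z₀ = (2.30259 − 0.86837×4.02535) / 0.13163 = -9.0629
z₀ = exp(-9.0629) = 0.0001159 m

z₀ ≈ 0.000116 m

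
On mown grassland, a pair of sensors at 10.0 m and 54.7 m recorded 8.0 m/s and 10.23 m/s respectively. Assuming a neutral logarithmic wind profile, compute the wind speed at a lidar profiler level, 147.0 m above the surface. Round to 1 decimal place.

Log law: V ∝ ln(z/z₀). From the pair, with r = V₁/V₂ = 0.78201,
ln z₀ = (ln z₁ − r·ln z₂)/(1 − r) = (2.3026 − 0.78201×4.0019)/0.21799 = -3.7935 → z₀ = 0.02252 m
V₃ = V₁ · ln(z₃/z₀)/ln(z₁/z₀) = 8.0 × 8.7839/6.0961 = 11.5273 m/s

11.5 m/s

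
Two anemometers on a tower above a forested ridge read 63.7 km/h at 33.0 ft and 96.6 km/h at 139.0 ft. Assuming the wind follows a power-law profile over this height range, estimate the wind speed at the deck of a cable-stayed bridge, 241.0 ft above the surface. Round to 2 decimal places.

113.29 km/h

First find α: α = ln(V₂/V₁)/ln(z₂/z₁) = ln(96.6/63.7)/ln(139.0/33.0) = 0.41639/1.43797 = 0.2896
Extrapolate from 139.0 ft to 241.0 ft: V₃ = 96.6 × (241.0/139.0)^0.2896 = 96.6 × 1.1728 = 113.2884 km/h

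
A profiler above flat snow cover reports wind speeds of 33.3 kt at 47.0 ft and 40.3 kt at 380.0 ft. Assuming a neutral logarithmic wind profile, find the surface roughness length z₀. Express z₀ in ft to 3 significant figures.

Log law: V(z) ∝ ln(z/z₀). With r = V₁/V₂ = 33.3/40.3 = 0.82630,
r · ln(z₂/z₀) = ln(z₁/z₀) ⇒ ln z₀ = (ln z₁ − r·ln z₂)/(1 − r)
ln z₀ = (3.85015 − 0.82630×5.94017) / 0.17370 = -6.0924
z₀ = exp(-6.0924) = 0.002260 ft

z₀ ≈ 0.00226 ft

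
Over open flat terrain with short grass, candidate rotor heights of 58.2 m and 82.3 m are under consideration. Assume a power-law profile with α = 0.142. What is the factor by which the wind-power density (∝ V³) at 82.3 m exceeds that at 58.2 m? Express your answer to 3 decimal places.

1.159

Speed ratio: V_B/V_A = (z_B/z_A)^α = (82.3/58.2)^0.142 = (1.4141)^0.142 = 1.05043
Power-density ratio: P_B/P_A = (V_B/V_A)³ = (1.05043)³ = 1.15905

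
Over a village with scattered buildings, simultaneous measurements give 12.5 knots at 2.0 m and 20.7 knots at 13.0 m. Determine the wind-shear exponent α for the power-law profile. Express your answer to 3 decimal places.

Power law: V₂/V₁ = (z₂/z₁)^α ⇒ α = ln(V₂/V₁) / ln(z₂/z₁)
α = ln(20.7/12.5) / ln(13.0/2.0) = ln(1.6560) / ln(6.5000)
  = 0.50441 / 1.87180 = 0.26948

α ≈ 0.269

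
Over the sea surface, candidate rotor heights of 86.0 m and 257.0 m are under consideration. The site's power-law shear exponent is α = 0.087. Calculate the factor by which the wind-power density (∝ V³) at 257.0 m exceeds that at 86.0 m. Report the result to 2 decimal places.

1.33

Speed ratio: V_B/V_A = (z_B/z_A)^α = (257.0/86.0)^0.087 = (2.9884)^0.087 = 1.09992
Power-density ratio: P_B/P_A = (V_B/V_A)³ = (1.09992)³ = 1.33073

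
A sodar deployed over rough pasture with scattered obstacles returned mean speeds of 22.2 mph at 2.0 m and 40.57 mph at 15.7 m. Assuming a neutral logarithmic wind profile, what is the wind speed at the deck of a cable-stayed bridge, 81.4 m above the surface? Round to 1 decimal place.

Log law: V ∝ ln(z/z₀). From the pair, with r = V₁/V₂ = 0.54720,
ln z₀ = (ln z₁ − r·ln z₂)/(1 − r) = (0.6931 − 0.54720×2.7537)/0.45280 = -1.7970 → z₀ = 0.1658 m
V₃ = V₁ · ln(z₃/z₀)/ln(z₁/z₀) = 22.2 × 6.1963/2.4901 = 55.2420 mph

55.2 mph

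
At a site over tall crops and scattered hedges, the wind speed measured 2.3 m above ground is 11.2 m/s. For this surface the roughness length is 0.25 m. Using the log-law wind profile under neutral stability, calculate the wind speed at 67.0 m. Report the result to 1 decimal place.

28.2 m/s

Log law: V(z) ∝ ln(z/z₀), so V₂/V₁ = ln(z₂/z₀) / ln(z₁/z₀).
ln(67.0/0.25) = 5.5910, ln(2.3/0.25) = 2.2192
V₂ = 11.2 × 5.5910/2.2192 = 11.2 × 2.5194 = 28.2169 m/s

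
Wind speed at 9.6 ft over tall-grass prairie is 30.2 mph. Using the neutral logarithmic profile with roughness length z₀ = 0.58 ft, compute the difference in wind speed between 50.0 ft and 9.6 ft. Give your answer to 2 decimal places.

Log law: V₂ = V₁ · ln(z₂/z₀)/ln(z₁/z₀) = 30.2 × 4.4568/2.8065 = 47.9581 mph
ΔV = 47.9581 − 30.2 = 17.7581 mph

17.76 mph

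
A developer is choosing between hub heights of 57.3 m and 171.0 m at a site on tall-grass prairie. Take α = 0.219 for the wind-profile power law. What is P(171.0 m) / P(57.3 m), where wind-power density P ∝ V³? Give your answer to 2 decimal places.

Speed ratio: V_B/V_A = (z_B/z_A)^α = (171.0/57.3)^0.219 = (2.9843)^0.219 = 1.27055
Power-density ratio: P_B/P_A = (V_B/V_A)³ = (1.27055)³ = 2.05102

2.05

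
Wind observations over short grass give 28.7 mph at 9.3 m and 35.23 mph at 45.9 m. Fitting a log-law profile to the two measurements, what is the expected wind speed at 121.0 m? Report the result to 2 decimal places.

39.19 mph

Log law: V ∝ ln(z/z₀). From the pair, with r = V₁/V₂ = 0.81465,
ln z₀ = (ln z₁ − r·ln z₂)/(1 − r) = (2.2300 − 0.81465×3.8265)/0.18535 = -4.7865 → z₀ = 0.008341 m
V₃ = V₁ · ln(z₃/z₀)/ln(z₁/z₀) = 28.7 × 9.5823/7.0166 = 39.1949 mph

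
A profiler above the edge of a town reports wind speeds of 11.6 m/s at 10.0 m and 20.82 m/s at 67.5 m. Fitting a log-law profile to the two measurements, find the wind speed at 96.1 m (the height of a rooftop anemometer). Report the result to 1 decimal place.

22.5 m/s

Log law: V ∝ ln(z/z₀). From the pair, with r = V₁/V₂ = 0.55716,
ln z₀ = (ln z₁ − r·ln z₂)/(1 − r) = (2.3026 − 0.55716×4.2121)/0.44284 = -0.0999 → z₀ = 0.9049 m
V₃ = V₁ · ln(z₃/z₀)/ln(z₁/z₀) = 11.6 × 4.6653/2.4025 = 22.5257 m/s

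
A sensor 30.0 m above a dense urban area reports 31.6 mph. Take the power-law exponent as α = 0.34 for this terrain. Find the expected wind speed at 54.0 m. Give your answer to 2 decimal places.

Power-law profile: V₂ = V₁ · (z₂/z₁)^α
V₂ = 31.6 × (54.0/30.0)^0.34 = 31.6 × (1.8000)^0.34
    = 31.6 × 1.2212 = 38.5904 mph

38.59 mph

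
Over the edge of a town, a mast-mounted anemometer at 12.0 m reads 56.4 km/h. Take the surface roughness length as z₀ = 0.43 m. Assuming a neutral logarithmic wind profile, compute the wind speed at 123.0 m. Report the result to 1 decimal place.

95.8 km/h

Log law: V(z) ∝ ln(z/z₀), so V₂/V₁ = ln(z₂/z₀) / ln(z₁/z₀).
ln(123.0/0.43) = 5.6562, ln(12.0/0.43) = 3.3289
V₂ = 56.4 × 5.6562/3.3289 = 56.4 × 1.6991 = 95.8303 km/h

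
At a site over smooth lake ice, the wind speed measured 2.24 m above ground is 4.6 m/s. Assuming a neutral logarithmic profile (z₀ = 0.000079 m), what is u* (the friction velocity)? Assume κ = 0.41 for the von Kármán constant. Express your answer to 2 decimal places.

Log law: V(z) = (u*/κ) · ln(z/z₀) ⇒ u* = κ · V / ln(z/z₀)
u* = 0.41 × 4.6 / ln(2.24/0.000079) = 0.41 × 4.6 / 10.2525
   = 1.8860 / 10.2525 = 0.1840 m/s

u* ≈ 0.18 m/s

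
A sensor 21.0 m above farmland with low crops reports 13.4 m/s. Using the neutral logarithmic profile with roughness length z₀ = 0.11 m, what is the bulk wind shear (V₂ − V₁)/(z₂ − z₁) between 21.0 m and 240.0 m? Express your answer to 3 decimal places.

Log law: V₂ = V₁ · ln(z₂/z₀)/ln(z₁/z₀) = 13.4 × 7.6879/5.2518 = 19.6158 m/s
ΔV/Δz = (19.6158 − 13.4)/(240.0 − 21.0) = 6.2158/219.0000 = 0.02838 m/s/m

0.028 m/s/m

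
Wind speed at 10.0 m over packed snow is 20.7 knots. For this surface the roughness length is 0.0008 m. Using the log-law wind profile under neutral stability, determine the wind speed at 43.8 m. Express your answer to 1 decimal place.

23.9 knots

Log law: V(z) ∝ ln(z/z₀), so V₂/V₁ = ln(z₂/z₀) / ln(z₁/z₀).
ln(43.8/0.0008) = 10.9105, ln(10.0/0.0008) = 9.4335
V₂ = 20.7 × 10.9105/9.4335 = 20.7 × 1.1566 = 23.9411 knots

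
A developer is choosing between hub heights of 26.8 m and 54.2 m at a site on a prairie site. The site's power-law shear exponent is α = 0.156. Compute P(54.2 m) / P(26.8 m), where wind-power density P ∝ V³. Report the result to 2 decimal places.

1.39

Speed ratio: V_B/V_A = (z_B/z_A)^α = (54.2/26.8)^0.156 = (2.0224)^0.156 = 1.11613
Power-density ratio: P_B/P_A = (V_B/V_A)³ = (1.11613)³ = 1.39042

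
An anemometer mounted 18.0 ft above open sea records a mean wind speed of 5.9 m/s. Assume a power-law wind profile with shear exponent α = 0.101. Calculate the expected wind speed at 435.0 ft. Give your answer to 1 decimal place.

Power-law profile: V₂ = V₁ · (z₂/z₁)^α
V₂ = 5.9 × (435.0/18.0)^0.101 = 5.9 × (24.1667)^0.101
    = 5.9 × 1.3794 = 8.1387 m/s

8.1 m/s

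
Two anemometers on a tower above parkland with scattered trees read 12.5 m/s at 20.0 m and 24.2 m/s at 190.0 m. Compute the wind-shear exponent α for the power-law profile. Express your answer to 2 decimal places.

α ≈ 0.29

Power law: V₂/V₁ = (z₂/z₁)^α ⇒ α = ln(V₂/V₁) / ln(z₂/z₁)
α = ln(24.2/12.5) / ln(190.0/20.0) = ln(1.9360) / ln(9.5000)
  = 0.66062 / 2.25129 = 0.29344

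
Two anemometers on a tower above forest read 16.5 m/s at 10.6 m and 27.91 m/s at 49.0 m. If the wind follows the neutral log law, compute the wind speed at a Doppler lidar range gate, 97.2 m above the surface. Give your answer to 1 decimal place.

Log law: V ∝ ln(z/z₀). From the pair, with r = V₁/V₂ = 0.59119,
ln z₀ = (ln z₁ − r·ln z₂)/(1 − r) = (2.3609 − 0.59119×3.8918)/0.40881 = 0.1469 → z₀ = 1.158 m
V₃ = V₁ · ln(z₃/z₀)/ln(z₁/z₀) = 16.5 × 4.4298/2.2139 = 33.0148 m/s

33.0 m/s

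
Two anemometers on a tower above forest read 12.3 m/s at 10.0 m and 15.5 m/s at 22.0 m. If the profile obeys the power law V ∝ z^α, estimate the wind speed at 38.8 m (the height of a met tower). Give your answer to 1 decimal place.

18.3 m/s

First find α: α = ln(V₂/V₁)/ln(z₂/z₁) = ln(15.5/12.3)/ln(22.0/10.0) = 0.23124/0.78846 = 0.2933
Extrapolate from 22.0 m to 38.8 m: V₃ = 15.5 × (38.8/22.0)^0.2933 = 15.5 × 1.1810 = 18.3062 m/s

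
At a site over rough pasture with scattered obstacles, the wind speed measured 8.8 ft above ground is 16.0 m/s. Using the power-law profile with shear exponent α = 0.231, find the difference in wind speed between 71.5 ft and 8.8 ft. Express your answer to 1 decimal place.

10.0 m/s

Power law: V₂ = V₁ · (z₂/z₁)^α = 16.0 × (8.1250)^0.231 = 25.9591 m/s
ΔV = 25.9591 − 16.0 = 9.9591 m/s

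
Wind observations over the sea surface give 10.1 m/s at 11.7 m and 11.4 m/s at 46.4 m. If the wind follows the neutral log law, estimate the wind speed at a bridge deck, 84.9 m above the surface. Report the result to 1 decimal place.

Log law: V ∝ ln(z/z₀). From the pair, with r = V₁/V₂ = 0.88596,
ln z₀ = (ln z₁ − r·ln z₂)/(1 − r) = (2.4596 − 0.88596×3.8373)/0.11404 = -8.2442 → z₀ = 0.0002628 m
V₃ = V₁ · ln(z₃/z₀)/ln(z₁/z₀) = 10.1 × 12.6856/10.7038 = 11.9701 m/s

12.0 m/s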